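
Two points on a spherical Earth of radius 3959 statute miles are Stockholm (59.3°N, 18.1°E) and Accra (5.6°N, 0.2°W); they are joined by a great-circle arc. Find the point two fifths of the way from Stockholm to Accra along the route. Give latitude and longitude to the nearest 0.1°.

≈ (38.1°N, 7.6°E)

Convert each endpoint to a unit vector on the sphere (x = cos φ cos λ, y = cos φ sin λ, z = sin φ).
The central angle between the endpoints is δ = arccos(p₁·p₂) ≈ 0.969 rad (55.5°).
Interpolate at f = 2/5 with slerp weights a = sin((1−f)δ)/sin δ ≈ 0.666, b = sin(fδ)/sin δ ≈ 0.458.
p = a·p₁ + b·p₂ ≈ (0.780, 0.104, 0.618); φ = arcsin(p_z) ≈ 38.14°, λ = atan2(p_y, p_x) ≈ 7.60°.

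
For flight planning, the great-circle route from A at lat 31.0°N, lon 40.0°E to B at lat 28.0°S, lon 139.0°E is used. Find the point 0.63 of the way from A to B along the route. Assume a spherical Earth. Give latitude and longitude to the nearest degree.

≈ lat 6°S, lon 102°E

From cos δ = sin φ₁ sin φ₂ + cos φ₁ cos φ₂ cos Δλ, the central angle is δ ≈ 1.939 rad (111.1°).
Interpolate at f = 0.63 with slerp weights a = sin((1−f)δ)/sin δ ≈ 0.705, b = sin(fδ)/sin δ ≈ 1.007.
p = a·p₁ + b·p₂ ≈ (-0.208, 0.972, -0.110); φ = arcsin(p_z) ≈ -6.31°, λ = atan2(p_y, p_x) ≈ 102.10°.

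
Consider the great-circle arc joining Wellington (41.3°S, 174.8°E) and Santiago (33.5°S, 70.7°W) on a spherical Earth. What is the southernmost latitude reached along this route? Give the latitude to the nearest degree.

≈ 55°S

The great circle lies in the plane with unit normal n̂ = (p₁ × p₂)/|p₁ × p₂|.
Here n̂_z ≈ +0.573; the vertex latitude is φ_max = arccos|n̂_z| ≈ 55.0°.
Check via Clairaut: cos φ_max = |cos φ₁| · sin C = cos(41.3°)·sin(130.3°) ≈ 0.573, again giving ≈ 55.0°.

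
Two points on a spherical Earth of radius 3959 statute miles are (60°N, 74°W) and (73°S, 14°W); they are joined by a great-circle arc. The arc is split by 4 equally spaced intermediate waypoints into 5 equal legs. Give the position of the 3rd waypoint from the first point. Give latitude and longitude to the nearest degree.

≈ (21°S, 50°W)

Write both endpoints as unit vectors p₁, p₂ with components (cos φ cos λ, cos φ sin λ, sin φ).
The central angle between the endpoints is δ = arccos(p₁·p₂) ≈ 2.427 rad (139.0°).
Interpolate at f = 3/5 with slerp weights a = sin((1−f)δ)/sin δ ≈ 1.259, b = sin(fδ)/sin δ ≈ 1.515.
p = a·p₁ + b·p₂ ≈ (0.603, -0.712, -0.359); φ = arcsin(p_z) ≈ -21.03°, λ = atan2(p_y, p_x) ≈ -49.73°.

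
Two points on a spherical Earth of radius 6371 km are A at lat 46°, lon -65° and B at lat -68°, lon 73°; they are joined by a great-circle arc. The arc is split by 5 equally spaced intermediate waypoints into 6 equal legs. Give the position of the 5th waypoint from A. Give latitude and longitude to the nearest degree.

≈ lat -65°, lon 8°

Convert each endpoint to a unit vector on the sphere (x = cos φ cos λ, y = cos φ sin λ, z = sin φ).
The central angle between the endpoints is δ = arccos(p₁·p₂) ≈ 2.607 rad (149.4°).
Interpolate at f = 5/6 with slerp weights a = sin((1−f)δ)/sin δ ≈ 0.826, b = sin(fδ)/sin δ ≈ 1.618.
p = a·p₁ + b·p₂ ≈ (0.420, 0.060, -0.906); φ = arcsin(p_z) ≈ -64.93°, λ = atan2(p_y, p_x) ≈ 8.08°.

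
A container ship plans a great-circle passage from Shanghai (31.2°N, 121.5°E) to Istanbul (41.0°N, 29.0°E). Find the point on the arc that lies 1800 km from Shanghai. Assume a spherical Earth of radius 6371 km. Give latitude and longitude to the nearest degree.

≈ 40°N, 105°E

Convert each endpoint to a unit vector on the sphere (x = cos φ cos λ, y = cos φ sin λ, z = sin φ).
The central angle between the endpoints is δ = arccos(p₁·p₂) ≈ 1.254 rad (71.8°). The total great-circle distance is δ·R ≈ 1.254 × 6371 ≈ 7988 km, so the target fraction is f = 1800/7988 ≈ 0.225.
Interpolate at f ≈ 0.225 with slerp weights a = sin((1−f)δ)/sin δ ≈ 0.869, b = sin(fδ)/sin δ ≈ 0.293.
p = a·p₁ + b·p₂ ≈ (-0.195, 0.741, 0.643); φ = arcsin(p_z) ≈ 39.99°, λ = atan2(p_y, p_x) ≈ 104.72°.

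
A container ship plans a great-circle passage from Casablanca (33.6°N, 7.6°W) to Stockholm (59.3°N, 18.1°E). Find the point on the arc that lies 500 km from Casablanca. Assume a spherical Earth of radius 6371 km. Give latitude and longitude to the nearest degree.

The haversine formula gives a central angle δ ≈ 0.537 rad (30.8°) between the endpoints. The total great-circle distance is δ·R ≈ 0.537 × 6371 ≈ 3424 km, so the target fraction is f = 500/3424 ≈ 0.146.
Interpolate at f ≈ 0.146 with slerp weights a = sin((1−f)δ)/sin δ ≈ 0.865, b = sin(fδ)/sin δ ≈ 0.153.
p = a·p₁ + b·p₂ ≈ (0.789, -0.071, 0.611); φ = arcsin(p_z) ≈ 37.63°, λ = atan2(p_y, p_x) ≈ -5.15°.

≈ 38°N, 5°W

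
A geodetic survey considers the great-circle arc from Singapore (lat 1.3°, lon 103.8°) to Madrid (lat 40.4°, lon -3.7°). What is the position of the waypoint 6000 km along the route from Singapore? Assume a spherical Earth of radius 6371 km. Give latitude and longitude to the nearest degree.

≈ lat 34°, lon 58°

Write both endpoints as unit vectors p₁, p₂ with components (cos φ cos λ, cos φ sin λ, sin φ).
The central angle between the endpoints is δ = arccos(p₁·p₂) ≈ 1.787 rad (102.4°). The total great-circle distance is δ·R ≈ 1.787 × 6371 ≈ 11383 km, so the target fraction is f = 6000/11383 ≈ 0.527.
Interpolate at f ≈ 0.527 with slerp weights a = sin((1−f)δ)/sin δ ≈ 0.766, b = sin(fδ)/sin δ ≈ 0.828.
p = a·p₁ + b·p₂ ≈ (0.447, 0.703, 0.554); φ = arcsin(p_z) ≈ 33.63°, λ = atan2(p_y, p_x) ≈ 57.57°.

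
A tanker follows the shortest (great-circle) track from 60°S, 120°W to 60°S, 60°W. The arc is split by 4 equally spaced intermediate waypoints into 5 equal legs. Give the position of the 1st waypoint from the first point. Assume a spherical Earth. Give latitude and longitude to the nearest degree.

From cos δ = sin φ₁ sin φ₂ + cos φ₁ cos φ₂ cos Δλ, the central angle is δ ≈ 0.505 rad (29.0°).
Interpolate at f = 1/5 with slerp weights a = sin((1−f)δ)/sin δ ≈ 0.813, b = sin(fδ)/sin δ ≈ 0.208.
p = a·p₁ + b·p₂ ≈ (-0.151, -0.442, -0.884); φ = arcsin(p_z) ≈ -62.15°, λ = atan2(p_y, p_x) ≈ -108.86°.

≈ 62°S, 109°W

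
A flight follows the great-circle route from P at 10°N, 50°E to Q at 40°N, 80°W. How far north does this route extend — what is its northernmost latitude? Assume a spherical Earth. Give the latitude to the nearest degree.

The great circle lies in the plane with unit normal n̂ = (p₁ × p₂)/|p₁ × p₂|.
Here n̂_z ≈ -0.623; the vertex latitude is φ_max = arccos|n̂_z| ≈ 51.5°.
Check via Clairaut: cos φ_max = |cos φ₁| · sin C = cos(10.0°)·sin(39.2°) ≈ 0.623, again giving ≈ 51.5°.

≈ 51°N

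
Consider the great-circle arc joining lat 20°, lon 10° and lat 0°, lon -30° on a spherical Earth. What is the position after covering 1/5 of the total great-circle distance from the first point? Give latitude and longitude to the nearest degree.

The haversine formula gives a central angle δ ≈ 0.767 rad (44.0°) between the endpoints.
Interpolate at f = 1/5 with slerp weights a = sin((1−f)δ)/sin δ ≈ 0.830, b = sin(fδ)/sin δ ≈ 0.220.
p = a·p₁ + b·p₂ ≈ (0.959, 0.025, 0.284); φ = arcsin(p_z) ≈ 16.49°, λ = atan2(p_y, p_x) ≈ 1.51°.

≈ lat 16°, lon 2°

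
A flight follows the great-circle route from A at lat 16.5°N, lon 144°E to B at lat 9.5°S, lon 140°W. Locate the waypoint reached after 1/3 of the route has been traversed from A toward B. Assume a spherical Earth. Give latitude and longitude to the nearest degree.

From cos δ = sin φ₁ sin φ₂ + cos φ₁ cos φ₂ cos Δλ, the central angle is δ ≈ 1.388 rad (79.5°).
Interpolate at f = 1/3 with slerp weights a = sin((1−f)δ)/sin δ ≈ 0.812, b = sin(fδ)/sin δ ≈ 0.454.
p = a·p₁ + b·p₂ ≈ (-0.973, 0.170, 0.156); φ = arcsin(p_z) ≈ 8.96°, λ = atan2(p_y, p_x) ≈ 170.09°.

≈ lat 9°N, lon 170°E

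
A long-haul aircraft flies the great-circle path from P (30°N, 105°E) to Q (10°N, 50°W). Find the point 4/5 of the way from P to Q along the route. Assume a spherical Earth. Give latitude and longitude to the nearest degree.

Convert each endpoint to a unit vector on the sphere (x = cos φ cos λ, y = cos φ sin λ, z = sin φ).
The central angle between the endpoints is δ = arccos(p₁·p₂) ≈ 2.327 rad (133.3°).
Interpolate at f = 4/5 with slerp weights a = sin((1−f)δ)/sin δ ≈ 0.617, b = sin(fδ)/sin δ ≈ 1.317.
p = a·p₁ + b·p₂ ≈ (0.695, -0.477, 0.537); φ = arcsin(p_z) ≈ 32.49°, λ = atan2(p_y, p_x) ≈ -34.47°.

≈ (32°N, 34°W)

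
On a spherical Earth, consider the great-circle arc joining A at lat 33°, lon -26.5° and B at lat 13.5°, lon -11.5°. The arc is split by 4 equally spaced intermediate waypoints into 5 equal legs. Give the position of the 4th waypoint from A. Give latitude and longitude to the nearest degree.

≈ lat 18°, lon -14°

From cos δ = sin φ₁ sin φ₂ + cos φ₁ cos φ₂ cos Δλ, the central angle is δ ≈ 0.416 rad (23.8°).
Interpolate at f = 4/5 with slerp weights a = sin((1−f)δ)/sin δ ≈ 0.206, b = sin(fδ)/sin δ ≈ 0.808.
p = a·p₁ + b·p₂ ≈ (0.925, -0.234, 0.301); φ = arcsin(p_z) ≈ 17.50°, λ = atan2(p_y, p_x) ≈ -14.18°.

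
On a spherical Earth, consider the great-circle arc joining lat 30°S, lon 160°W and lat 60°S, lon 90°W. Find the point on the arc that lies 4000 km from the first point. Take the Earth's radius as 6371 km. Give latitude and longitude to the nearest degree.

≈ lat 55°S, lon 124°W

Write both endpoints as unit vectors p₁, p₂ with components (cos φ cos λ, cos φ sin λ, sin φ).
The central angle between the endpoints is δ = arccos(p₁·p₂) ≈ 0.951 rad (54.5°). The total great-circle distance is δ·R ≈ 0.951 × 6371 ≈ 6057 km, so the target fraction is f = 4000/6057 ≈ 0.660.
Interpolate at f ≈ 0.660 with slerp weights a = sin((1−f)δ)/sin δ ≈ 0.390, b = sin(fδ)/sin δ ≈ 0.722.
p = a·p₁ + b·p₂ ≈ (-0.317, -0.476, -0.820); φ = arcsin(p_z) ≈ -55.09°, λ = atan2(p_y, p_x) ≈ -123.66°.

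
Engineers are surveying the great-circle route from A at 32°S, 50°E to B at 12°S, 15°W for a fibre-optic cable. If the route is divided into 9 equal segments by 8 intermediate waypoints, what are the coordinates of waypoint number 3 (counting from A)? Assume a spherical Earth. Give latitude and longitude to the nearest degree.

≈ 29°S, 26°E

Convert each endpoint to a unit vector on the sphere (x = cos φ cos λ, y = cos φ sin λ, z = sin φ).
The central angle between the endpoints is δ = arccos(p₁·p₂) ≈ 1.092 rad (62.6°).
Interpolate at f = 3/9 with slerp weights a = sin((1−f)δ)/sin δ ≈ 0.750, b = sin(fδ)/sin δ ≈ 0.401.
p = a·p₁ + b·p₂ ≈ (0.788, 0.385, -0.481); φ = arcsin(p_z) ≈ -28.73°, λ = atan2(p_y, p_x) ≈ 26.08°.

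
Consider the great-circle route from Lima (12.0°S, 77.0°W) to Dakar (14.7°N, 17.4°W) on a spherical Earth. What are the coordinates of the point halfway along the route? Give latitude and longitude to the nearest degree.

≈ (2°N, 47°W)

From cos δ = sin φ₁ sin φ₂ + cos φ₁ cos φ₂ cos Δλ, the central angle is δ ≈ 1.131 rad (64.8°).
Interpolate at f = 1/2 with slerp weights a = sin((1−f)δ)/sin δ ≈ 0.592, b = sin(fδ)/sin δ ≈ 0.592.
p = a·p₁ + b·p₂ ≈ (0.677, -0.736, 0.027); φ = arcsin(p_z) ≈ 1.56°, λ = atan2(p_y, p_x) ≈ -47.38°.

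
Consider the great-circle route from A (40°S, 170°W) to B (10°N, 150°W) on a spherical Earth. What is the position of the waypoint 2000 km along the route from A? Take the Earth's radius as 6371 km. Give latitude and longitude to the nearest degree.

≈ (23°S, 162°W)

Convert each endpoint to a unit vector on the sphere (x = cos φ cos λ, y = cos φ sin λ, z = sin φ).
The central angle between the endpoints is δ = arccos(p₁·p₂) ≈ 0.931 rad (53.3°). The total great-circle distance is δ·R ≈ 0.931 × 6371 ≈ 5929 km, so the target fraction is f = 2000/5929 ≈ 0.337.
Interpolate at f ≈ 0.337 with slerp weights a = sin((1−f)δ)/sin δ ≈ 0.721, b = sin(fδ)/sin δ ≈ 0.385.
p = a·p₁ + b·p₂ ≈ (-0.872, -0.286, -0.397); φ = arcsin(p_z) ≈ -23.37°, λ = atan2(p_y, p_x) ≈ -161.88°.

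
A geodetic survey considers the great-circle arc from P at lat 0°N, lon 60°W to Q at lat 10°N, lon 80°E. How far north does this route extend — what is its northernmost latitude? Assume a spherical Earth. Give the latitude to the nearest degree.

≈ 15°N

The great circle lies in the plane with unit normal n̂ = (p₁ × p₂)/|p₁ × p₂|.
Here n̂_z ≈ +0.964; the vertex latitude is φ_max = arccos|n̂_z| ≈ 15.3°.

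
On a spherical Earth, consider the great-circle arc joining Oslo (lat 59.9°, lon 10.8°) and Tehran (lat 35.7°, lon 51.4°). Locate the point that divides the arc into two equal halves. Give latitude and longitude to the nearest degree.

≈ lat 50°, lon 36°

Write both endpoints as unit vectors p₁, p₂ with components (cos φ cos λ, cos φ sin λ, sin φ).
The central angle between the endpoints is δ = arccos(p₁·p₂) ≈ 0.620 rad (35.5°).
Interpolate at f = 1/2 with slerp weights a = sin((1−f)δ)/sin δ ≈ 0.525, b = sin(fδ)/sin δ ≈ 0.525.
p = a·p₁ + b·p₂ ≈ (0.525, 0.383, 0.761); φ = arcsin(p_z) ≈ 49.51°, λ = atan2(p_y, p_x) ≈ 36.10°.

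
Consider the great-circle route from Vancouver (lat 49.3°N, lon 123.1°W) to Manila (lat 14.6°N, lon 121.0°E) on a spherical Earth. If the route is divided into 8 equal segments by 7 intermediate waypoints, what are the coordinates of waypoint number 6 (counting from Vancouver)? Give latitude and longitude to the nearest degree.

≈ lat 33°N, lon 137°E

Write both endpoints as unit vectors p₁, p₂ with components (cos φ cos λ, cos φ sin λ, sin φ).
The central angle between the endpoints is δ = arccos(p₁·p₂) ≈ 1.655 rad (94.8°).
Interpolate at f = 6/8 with slerp weights a = sin((1−f)δ)/sin δ ≈ 0.404, b = sin(fδ)/sin δ ≈ 0.950.
p = a·p₁ + b·p₂ ≈ (-0.617, 0.567, 0.545); φ = arcsin(p_z) ≈ 33.05°, λ = atan2(p_y, p_x) ≈ 137.41°.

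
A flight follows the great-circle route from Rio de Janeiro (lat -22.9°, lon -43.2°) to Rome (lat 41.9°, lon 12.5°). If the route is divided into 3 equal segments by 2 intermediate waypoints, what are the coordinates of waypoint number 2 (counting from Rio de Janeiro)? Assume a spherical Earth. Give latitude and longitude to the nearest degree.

≈ lat 22°, lon -10°

The haversine formula gives a central angle δ ≈ 1.444 rad (82.7°) between the endpoints.
Interpolate at f = 2/3 with slerp weights a = sin((1−f)δ)/sin δ ≈ 0.467, b = sin(fδ)/sin δ ≈ 0.827.
p = a·p₁ + b·p₂ ≈ (0.915, -0.161, 0.371); φ = arcsin(p_z) ≈ 21.77°, λ = atan2(p_y, p_x) ≈ -9.98°.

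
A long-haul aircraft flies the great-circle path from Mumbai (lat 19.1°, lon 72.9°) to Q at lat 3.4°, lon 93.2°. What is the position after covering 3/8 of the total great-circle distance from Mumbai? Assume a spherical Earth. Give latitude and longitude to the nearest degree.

≈ lat 13°, lon 81°

Convert each endpoint to a unit vector on the sphere (x = cos φ cos λ, y = cos φ sin λ, z = sin φ).
The central angle between the endpoints is δ = arccos(p₁·p₂) ≈ 0.442 rad (25.3°).
Interpolate at f = 3/8 with slerp weights a = sin((1−f)δ)/sin δ ≈ 0.638, b = sin(fδ)/sin δ ≈ 0.386.
p = a·p₁ + b·p₂ ≈ (0.156, 0.960, 0.232); φ = arcsin(p_z) ≈ 13.39°, λ = atan2(p_y, p_x) ≈ 80.79°.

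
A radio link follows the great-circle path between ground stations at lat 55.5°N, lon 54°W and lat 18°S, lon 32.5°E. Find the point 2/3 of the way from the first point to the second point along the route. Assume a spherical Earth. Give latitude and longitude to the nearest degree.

≈ lat 10°N, lon 13°E

The haversine formula gives a central angle δ ≈ 1.794 rad (102.8°) between the endpoints.
Interpolate at f = 2/3 with slerp weights a = sin((1−f)δ)/sin δ ≈ 0.577, b = sin(fδ)/sin δ ≈ 0.954.
p = a·p₁ + b·p₂ ≈ (0.958, 0.223, 0.181); φ = arcsin(p_z) ≈ 10.43°, λ = atan2(p_y, p_x) ≈ 13.11°.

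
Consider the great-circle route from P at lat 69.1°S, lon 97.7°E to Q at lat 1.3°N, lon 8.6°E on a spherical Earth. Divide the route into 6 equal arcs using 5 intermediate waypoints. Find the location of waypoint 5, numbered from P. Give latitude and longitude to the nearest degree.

Convert each endpoint to a unit vector on the sphere (x = cos φ cos λ, y = cos φ sin λ, z = sin φ).
The central angle between the endpoints is δ = arccos(p₁·p₂) ≈ 1.586 rad (90.9°).
Interpolate at f = 5/6 with slerp weights a = sin((1−f)δ)/sin δ ≈ 0.261, b = sin(fδ)/sin δ ≈ 0.969.
p = a·p₁ + b·p₂ ≈ (0.946, 0.237, -0.222); φ = arcsin(p_z) ≈ -12.84°, λ = atan2(p_y, p_x) ≈ 14.09°.

≈ lat 13°S, lon 14°E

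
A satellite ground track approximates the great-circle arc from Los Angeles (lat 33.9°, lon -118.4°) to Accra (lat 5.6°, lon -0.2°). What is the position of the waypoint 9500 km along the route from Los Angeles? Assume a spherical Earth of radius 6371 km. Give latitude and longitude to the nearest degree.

Convert each endpoint to a unit vector on the sphere (x = cos φ cos λ, y = cos φ sin λ, z = sin φ).
The central angle between the endpoints is δ = arccos(p₁·p₂) ≈ 1.913 rad (109.6°). The total great-circle distance is δ·R ≈ 1.913 × 6371 ≈ 12190 km, so the target fraction is f = 9500/12190 ≈ 0.779.
Interpolate at f ≈ 0.779 with slerp weights a = sin((1−f)δ)/sin δ ≈ 0.435, b = sin(fδ)/sin δ ≈ 1.058.
p = a·p₁ + b·p₂ ≈ (0.882, -0.321, 0.346); φ = arcsin(p_z) ≈ 20.24°, λ = atan2(p_y, p_x) ≈ -20.03°.

≈ lat 20°, lon -20°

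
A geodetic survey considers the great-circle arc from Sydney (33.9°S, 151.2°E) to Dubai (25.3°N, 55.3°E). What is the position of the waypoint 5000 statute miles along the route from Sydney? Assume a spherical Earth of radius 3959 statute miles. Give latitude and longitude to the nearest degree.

≈ 5°N, 86°E

Write both endpoints as unit vectors p₁, p₂ with components (cos φ cos λ, cos φ sin λ, sin φ).
The central angle between the endpoints is δ = arccos(p₁·p₂) ≈ 1.892 rad (108.4°). The total great-circle distance is δ·R ≈ 1.892 × 3959 ≈ 7490 mi, so the target fraction is f = 5000/7490 ≈ 0.668.
Interpolate at f ≈ 0.668 with slerp weights a = sin((1−f)δ)/sin δ ≈ 0.620, b = sin(fδ)/sin δ ≈ 1.004.
p = a·p₁ + b·p₂ ≈ (0.066, 0.994, 0.083); φ = arcsin(p_z) ≈ 4.79°, λ = atan2(p_y, p_x) ≈ 86.20°.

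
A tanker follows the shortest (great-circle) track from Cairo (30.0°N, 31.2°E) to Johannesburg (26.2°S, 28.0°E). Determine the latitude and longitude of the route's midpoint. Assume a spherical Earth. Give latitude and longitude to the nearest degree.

The haversine formula gives a central angle δ ≈ 0.982 rad (56.3°) between the endpoints.
Interpolate at f = 1/2 with slerp weights a = sin((1−f)δ)/sin δ ≈ 0.567, b = sin(fδ)/sin δ ≈ 0.567.
p = a·p₁ + b·p₂ ≈ (0.869, 0.493, 0.033); φ = arcsin(p_z) ≈ 1.90°, λ = atan2(p_y, p_x) ≈ 29.57°.

≈ 2°N, 30°E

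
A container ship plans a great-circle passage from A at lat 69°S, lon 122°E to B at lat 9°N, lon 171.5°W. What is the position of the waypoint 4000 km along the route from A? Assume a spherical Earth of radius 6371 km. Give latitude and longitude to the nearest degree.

Write both endpoints as unit vectors p₁, p₂ with components (cos φ cos λ, cos φ sin λ, sin φ).
The central angle between the endpoints is δ = arccos(p₁·p₂) ≈ 1.576 rad (90.3°). The total great-circle distance is δ·R ≈ 1.576 × 6371 ≈ 10039 km, so the target fraction is f = 4000/10039 ≈ 0.398.
Interpolate at f ≈ 0.398 with slerp weights a = sin((1−f)δ)/sin δ ≈ 0.812, b = sin(fδ)/sin δ ≈ 0.587.
p = a·p₁ + b·p₂ ≈ (-0.728, 0.161, -0.666); φ = arcsin(p_z) ≈ -41.79°, λ = atan2(p_y, p_x) ≈ 167.52°.

≈ lat 42°S, lon 168°E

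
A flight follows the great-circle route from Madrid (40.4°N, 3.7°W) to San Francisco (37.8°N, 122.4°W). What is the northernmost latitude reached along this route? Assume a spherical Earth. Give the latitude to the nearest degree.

≈ 58°N

The great circle lies in the plane with unit normal n̂ = (p₁ × p₂)/|p₁ × p₂|.
Here n̂_z ≈ -0.531; the vertex latitude is φ_max = arccos|n̂_z| ≈ 57.9°.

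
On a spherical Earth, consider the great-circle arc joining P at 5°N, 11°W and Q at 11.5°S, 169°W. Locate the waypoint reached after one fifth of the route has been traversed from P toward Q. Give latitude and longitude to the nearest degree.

≈ 5°S, 41°W

The haversine formula gives a central angle δ ≈ 2.745 rad (157.3°) between the endpoints.
Interpolate at f = 1/5 with slerp weights a = sin((1−f)δ)/sin δ ≈ 2.100, b = sin(fδ)/sin δ ≈ 1.352.
p = a·p₁ + b·p₂ ≈ (0.753, -0.652, -0.086); φ = arcsin(p_z) ≈ -4.96°, λ = atan2(p_y, p_x) ≈ -40.88°.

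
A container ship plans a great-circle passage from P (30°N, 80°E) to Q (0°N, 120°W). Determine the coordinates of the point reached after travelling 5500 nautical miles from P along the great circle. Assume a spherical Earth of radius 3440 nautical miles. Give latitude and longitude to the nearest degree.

Convert each endpoint to a unit vector on the sphere (x = cos φ cos λ, y = cos φ sin λ, z = sin φ).
The central angle between the endpoints is δ = arccos(p₁·p₂) ≈ 2.521 rad (144.5°). The total great-circle distance is δ·R ≈ 2.521 × 3440 ≈ 8674 nmi, so the target fraction is f = 5500/8674 ≈ 0.634.
Interpolate at f ≈ 0.634 with slerp weights a = sin((1−f)δ)/sin δ ≈ 1.372, b = sin(fδ)/sin δ ≈ 1.720.
p = a·p₁ + b·p₂ ≈ (-0.654, -0.320, 0.686); φ = arcsin(p_z) ≈ 43.30°, λ = atan2(p_y, p_x) ≈ -153.94°.

≈ (43°N, 154°W)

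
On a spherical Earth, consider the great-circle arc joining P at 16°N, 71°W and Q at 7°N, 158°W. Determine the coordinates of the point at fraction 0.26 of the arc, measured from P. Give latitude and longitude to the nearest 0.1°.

Write both endpoints as unit vectors p₁, p₂ with components (cos φ cos λ, cos φ sin λ, sin φ).
The central angle between the endpoints is δ = arccos(p₁·p₂) ≈ 1.487 rad (85.2°).
Interpolate at f = 0.26 with slerp weights a = sin((1−f)δ)/sin δ ≈ 0.895, b = sin(fδ)/sin δ ≈ 0.378.
p = a·p₁ + b·p₂ ≈ (-0.068, -0.954, 0.293); φ = arcsin(p_z) ≈ 17.02°, λ = atan2(p_y, p_x) ≈ -94.10°.

≈ 17.0°N, 94.1°W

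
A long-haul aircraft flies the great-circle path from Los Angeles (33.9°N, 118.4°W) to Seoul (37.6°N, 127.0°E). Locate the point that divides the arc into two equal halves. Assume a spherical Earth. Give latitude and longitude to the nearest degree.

Convert each endpoint to a unit vector on the sphere (x = cos φ cos λ, y = cos φ sin λ, z = sin φ).
The central angle between the endpoints is δ = arccos(p₁·p₂) ≈ 1.504 rad (86.2°).
Interpolate at f = 1/2 with slerp weights a = sin((1−f)δ)/sin δ ≈ 0.685, b = sin(fδ)/sin δ ≈ 0.685.
p = a·p₁ + b·p₂ ≈ (-0.597, -0.067, 0.800); φ = arcsin(p_z) ≈ 53.10°, λ = atan2(p_y, p_x) ≈ -173.63°.

≈ 53°N, 174°W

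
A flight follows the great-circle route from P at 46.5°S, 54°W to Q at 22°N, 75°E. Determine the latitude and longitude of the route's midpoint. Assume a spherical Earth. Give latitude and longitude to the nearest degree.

≈ 26°S, 28°E

Write both endpoints as unit vectors p₁, p₂ with components (cos φ cos λ, cos φ sin λ, sin φ).
The central angle between the endpoints is δ = arccos(p₁·p₂) ≈ 2.310 rad (132.3°).
Interpolate at f = 1/2 with slerp weights a = sin((1−f)δ)/sin δ ≈ 1.237, b = sin(fδ)/sin δ ≈ 1.237.
p = a·p₁ + b·p₂ ≈ (0.798, 0.419, -0.434); φ = arcsin(p_z) ≈ -25.72°, λ = atan2(p_y, p_x) ≈ 27.72°.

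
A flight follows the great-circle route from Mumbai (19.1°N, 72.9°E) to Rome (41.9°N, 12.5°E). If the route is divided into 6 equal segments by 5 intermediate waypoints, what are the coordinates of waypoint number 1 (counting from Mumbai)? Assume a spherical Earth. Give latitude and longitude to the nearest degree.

Convert each endpoint to a unit vector on the sphere (x = cos φ cos λ, y = cos φ sin λ, z = sin φ).
The central angle between the endpoints is δ = arccos(p₁·p₂) ≈ 0.969 rad (55.5°).
Interpolate at f = 1/6 with slerp weights a = sin((1−f)δ)/sin δ ≈ 0.877, b = sin(fδ)/sin δ ≈ 0.195.
p = a·p₁ + b·p₂ ≈ (0.385, 0.823, 0.417); φ = arcsin(p_z) ≈ 24.65°, λ = atan2(p_y, p_x) ≈ 64.91°.

≈ 25°N, 65°E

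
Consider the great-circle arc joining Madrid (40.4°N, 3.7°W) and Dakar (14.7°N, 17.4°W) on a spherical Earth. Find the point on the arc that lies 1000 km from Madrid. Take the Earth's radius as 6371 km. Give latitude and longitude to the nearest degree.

Convert each endpoint to a unit vector on the sphere (x = cos φ cos λ, y = cos φ sin λ, z = sin φ).
The central angle between the endpoints is δ = arccos(p₁·p₂) ≈ 0.495 rad (28.3°). The total great-circle distance is δ·R ≈ 0.495 × 6371 ≈ 3152 km, so the target fraction is f = 1000/3152 ≈ 0.317.
Interpolate at f ≈ 0.317 with slerp weights a = sin((1−f)δ)/sin δ ≈ 0.698, b = sin(fδ)/sin δ ≈ 0.329.
p = a·p₁ + b·p₂ ≈ (0.834, -0.130, 0.536); φ = arcsin(p_z) ≈ 32.40°, λ = atan2(p_y, p_x) ≈ -8.83°.

≈ (32°N, 9°W)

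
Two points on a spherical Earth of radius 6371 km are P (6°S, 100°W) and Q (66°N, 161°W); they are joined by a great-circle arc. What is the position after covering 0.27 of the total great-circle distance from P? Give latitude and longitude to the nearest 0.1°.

Convert each endpoint to a unit vector on the sphere (x = cos φ cos λ, y = cos φ sin λ, z = sin φ).
The central angle between the endpoints is δ = arccos(p₁·p₂) ≈ 1.470 rad (84.2°).
Interpolate at f = 0.27 with slerp weights a = sin((1−f)δ)/sin δ ≈ 0.883, b = sin(fδ)/sin δ ≈ 0.389.
p = a·p₁ + b·p₂ ≈ (-0.302, -0.916, 0.263); φ = arcsin(p_z) ≈ 15.23°, λ = atan2(p_y, p_x) ≈ -108.24°.

≈ (15.2°N, 108.2°W)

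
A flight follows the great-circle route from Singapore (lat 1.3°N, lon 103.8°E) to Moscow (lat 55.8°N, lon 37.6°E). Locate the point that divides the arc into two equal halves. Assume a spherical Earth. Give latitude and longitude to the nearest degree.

Write both endpoints as unit vectors p₁, p₂ with components (cos φ cos λ, cos φ sin λ, sin φ).
The central angle between the endpoints is δ = arccos(p₁·p₂) ≈ 1.323 rad (75.8°).
Interpolate at f = 1/2 with slerp weights a = sin((1−f)δ)/sin δ ≈ 0.634, b = sin(fδ)/sin δ ≈ 0.634.
p = a·p₁ + b·p₂ ≈ (0.131, 0.832, 0.538); φ = arcsin(p_z) ≈ 32.58°, λ = atan2(p_y, p_x) ≈ 81.05°.

≈ lat 33°N, lon 81°E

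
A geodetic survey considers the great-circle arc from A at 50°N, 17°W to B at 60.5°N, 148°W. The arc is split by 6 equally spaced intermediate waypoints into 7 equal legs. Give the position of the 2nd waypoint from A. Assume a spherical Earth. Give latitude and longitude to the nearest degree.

≈ 65°N, 35°W

Write both endpoints as unit vectors p₁, p₂ with components (cos φ cos λ, cos φ sin λ, sin φ).
The central angle between the endpoints is δ = arccos(p₁·p₂) ≈ 1.094 rad (62.7°).
Interpolate at f = 2/7 with slerp weights a = sin((1−f)δ)/sin δ ≈ 0.793, b = sin(fδ)/sin δ ≈ 0.346.
p = a·p₁ + b·p₂ ≈ (0.343, -0.239, 0.908); φ = arcsin(p_z) ≈ 65.29°, λ = atan2(p_y, p_x) ≈ -34.92°.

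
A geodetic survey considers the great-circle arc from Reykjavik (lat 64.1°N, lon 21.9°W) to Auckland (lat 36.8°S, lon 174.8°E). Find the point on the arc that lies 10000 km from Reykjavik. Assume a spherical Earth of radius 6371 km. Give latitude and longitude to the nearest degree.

From cos δ = sin φ₁ sin φ₂ + cos φ₁ cos φ₂ cos Δλ, the central angle is δ ≈ 2.634 rad (150.9°). The total great-circle distance is δ·R ≈ 2.634 × 6371 ≈ 16781 km, so the target fraction is f = 10000/16781 ≈ 0.596.
Interpolate at f ≈ 0.596 with slerp weights a = sin((1−f)δ)/sin δ ≈ 1.799, b = sin(fδ)/sin δ ≈ 2.057.
p = a·p₁ + b·p₂ ≈ (-0.911, -0.144, 0.386); φ = arcsin(p_z) ≈ 22.70°, λ = atan2(p_y, p_x) ≈ -171.04°.

≈ lat 23°N, lon 171°W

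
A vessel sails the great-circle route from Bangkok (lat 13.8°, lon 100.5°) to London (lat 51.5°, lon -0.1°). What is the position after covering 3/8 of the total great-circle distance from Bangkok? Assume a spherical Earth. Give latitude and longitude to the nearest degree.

≈ lat 38°, lon 76°

From cos δ = sin φ₁ sin φ₂ + cos φ₁ cos φ₂ cos Δλ, the central angle is δ ≈ 1.495 rad (85.7°).
Interpolate at f = 3/8 with slerp weights a = sin((1−f)δ)/sin δ ≈ 0.807, b = sin(fδ)/sin δ ≈ 0.533.
p = a·p₁ + b·p₂ ≈ (0.189, 0.770, 0.610); φ = arcsin(p_z) ≈ 37.57°, λ = atan2(p_y, p_x) ≈ 76.19°.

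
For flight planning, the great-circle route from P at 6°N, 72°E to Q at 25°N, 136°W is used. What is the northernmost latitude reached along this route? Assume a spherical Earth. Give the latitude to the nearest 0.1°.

≈ 50.1°N

The great circle lies in the plane with unit normal n̂ = (p₁ × p₂)/|p₁ × p₂|.
Here n̂_z ≈ +0.642; the vertex latitude is φ_max = arccos|n̂_z| ≈ 50.1°.
Check via Clairaut: cos φ_max = |cos φ₁| · sin C = cos(6.0°)·sin(40.2°) ≈ 0.642, again giving ≈ 50.1°.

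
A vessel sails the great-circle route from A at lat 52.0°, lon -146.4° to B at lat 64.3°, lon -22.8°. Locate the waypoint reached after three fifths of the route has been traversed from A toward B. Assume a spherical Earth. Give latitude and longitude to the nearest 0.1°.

≈ lat 74.3°, lon -83.4°

From cos δ = sin φ₁ sin φ₂ + cos φ₁ cos φ₂ cos Δλ, the central angle is δ ≈ 0.974 rad (55.8°).
Interpolate at f = 3/5 with slerp weights a = sin((1−f)δ)/sin δ ≈ 0.459, b = sin(fδ)/sin δ ≈ 0.667.
p = a·p₁ + b·p₂ ≈ (0.031, -0.269, 0.963); φ = arcsin(p_z) ≈ 74.32°, λ = atan2(p_y, p_x) ≈ -83.38°.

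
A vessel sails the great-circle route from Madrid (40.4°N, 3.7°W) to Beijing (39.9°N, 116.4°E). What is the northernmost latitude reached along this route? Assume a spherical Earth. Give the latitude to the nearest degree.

The great circle lies in the plane with unit normal n̂ = (p₁ × p₂)/|p₁ × p₂|.
Here n̂_z ≈ +0.509; the vertex latitude is φ_max = arccos|n̂_z| ≈ 59.4°.
Check via Clairaut: cos φ_max = |cos φ₁| · sin C = cos(40.4°)·sin(42.0°) ≈ 0.509, again giving ≈ 59.4°.

≈ 59°N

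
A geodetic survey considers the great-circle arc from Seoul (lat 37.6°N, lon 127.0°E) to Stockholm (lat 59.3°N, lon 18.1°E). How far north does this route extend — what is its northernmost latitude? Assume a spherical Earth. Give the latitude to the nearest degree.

The great circle lies in the plane with unit normal n̂ = (p₁ × p₂)/|p₁ × p₂|.
Here n̂_z ≈ -0.416; the vertex latitude is φ_max = arccos|n̂_z| ≈ 65.4°.
Check via Clairaut: cos φ_max = |cos φ₁| · sin C = cos(37.6°)·sin(31.7°) ≈ 0.416, again giving ≈ 65.4°.

≈ 65°N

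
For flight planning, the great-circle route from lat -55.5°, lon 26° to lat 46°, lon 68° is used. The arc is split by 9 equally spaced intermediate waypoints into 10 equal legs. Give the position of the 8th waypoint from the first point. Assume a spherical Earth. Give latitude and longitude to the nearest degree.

Write both endpoints as unit vectors p₁, p₂ with components (cos φ cos λ, cos φ sin λ, sin φ).
The central angle between the endpoints is δ = arccos(p₁·p₂) ≈ 1.876 rad (107.5°).
Interpolate at f = 8/10 with slerp weights a = sin((1−f)δ)/sin δ ≈ 0.384, b = sin(fδ)/sin δ ≈ 1.046.
p = a·p₁ + b·p₂ ≈ (0.468, 0.769, 0.436); φ = arcsin(p_z) ≈ 25.83°, λ = atan2(p_y, p_x) ≈ 58.69°.

≈ lat 26°, lon 59°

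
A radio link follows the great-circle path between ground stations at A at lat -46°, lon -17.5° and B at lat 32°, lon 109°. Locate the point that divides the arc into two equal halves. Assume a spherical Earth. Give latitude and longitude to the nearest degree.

≈ lat -15°, lon 57°

Convert each endpoint to a unit vector on the sphere (x = cos φ cos λ, y = cos φ sin λ, z = sin φ).
The central angle between the endpoints is δ = arccos(p₁·p₂) ≈ 2.391 rad (137.0°).
Interpolate at f = 1/2 with slerp weights a = sin((1−f)δ)/sin δ ≈ 1.365, b = sin(fδ)/sin δ ≈ 1.365.
p = a·p₁ + b·p₂ ≈ (0.527, 0.809, -0.259); φ = arcsin(p_z) ≈ -14.98°, λ = atan2(p_y, p_x) ≈ 56.91°.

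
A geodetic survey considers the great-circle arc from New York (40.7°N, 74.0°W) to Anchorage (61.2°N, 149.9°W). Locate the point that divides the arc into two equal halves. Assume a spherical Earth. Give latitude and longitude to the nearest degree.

Write both endpoints as unit vectors p₁, p₂ with components (cos φ cos λ, cos φ sin λ, sin φ).
The central angle between the endpoints is δ = arccos(p₁·p₂) ≈ 0.849 rad (48.7°).
Interpolate at f = 1/2 with slerp weights a = sin((1−f)δ)/sin δ ≈ 0.549, b = sin(fδ)/sin δ ≈ 0.549.
p = a·p₁ + b·p₂ ≈ (-0.114, -0.532, 0.839); φ = arcsin(p_z) ≈ 57.00°, λ = atan2(p_y, p_x) ≈ -102.09°.

≈ 57°N, 102°W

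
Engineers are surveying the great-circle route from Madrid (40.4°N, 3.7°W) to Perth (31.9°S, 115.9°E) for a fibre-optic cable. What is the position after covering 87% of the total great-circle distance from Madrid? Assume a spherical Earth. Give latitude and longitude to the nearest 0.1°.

Write both endpoints as unit vectors p₁, p₂ with components (cos φ cos λ, cos φ sin λ, sin φ).
The central angle between the endpoints is δ = arccos(p₁·p₂) ≈ 2.294 rad (131.4°).
Interpolate at f = 0.87 with slerp weights a = sin((1−f)δ)/sin δ ≈ 0.392, b = sin(fδ)/sin δ ≈ 1.215.
p = a·p₁ + b·p₂ ≈ (-0.153, 0.909, -0.388); φ = arcsin(p_z) ≈ -22.84°, λ = atan2(p_y, p_x) ≈ 99.54°.

≈ (22.8°S, 99.5°E)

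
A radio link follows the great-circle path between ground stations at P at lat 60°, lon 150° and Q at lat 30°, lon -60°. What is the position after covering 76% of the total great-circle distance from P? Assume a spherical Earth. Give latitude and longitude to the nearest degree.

≈ lat 50°, lon -68°

Convert each endpoint to a unit vector on the sphere (x = cos φ cos λ, y = cos φ sin λ, z = sin φ).
The central angle between the endpoints is δ = arccos(p₁·p₂) ≈ 1.513 rad (86.7°).
Interpolate at f = 0.76 with slerp weights a = sin((1−f)δ)/sin δ ≈ 0.356, b = sin(fδ)/sin δ ≈ 0.914.
p = a·p₁ + b·p₂ ≈ (0.242, -0.597, 0.765); φ = arcsin(p_z) ≈ 49.92°, λ = atan2(p_y, p_x) ≈ -67.94°.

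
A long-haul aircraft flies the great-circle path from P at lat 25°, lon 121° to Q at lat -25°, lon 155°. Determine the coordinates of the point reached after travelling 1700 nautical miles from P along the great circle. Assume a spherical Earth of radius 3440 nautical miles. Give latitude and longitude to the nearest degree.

≈ lat 1°, lon 137°

The haversine formula gives a central angle δ ≈ 1.044 rad (59.8°) between the endpoints. The total great-circle distance is δ·R ≈ 1.044 × 3440 ≈ 3593 nmi, so the target fraction is f = 1700/3593 ≈ 0.473.
Interpolate at f ≈ 0.473 with slerp weights a = sin((1−f)δ)/sin δ ≈ 0.605, b = sin(fδ)/sin δ ≈ 0.549.
p = a·p₁ + b·p₂ ≈ (-0.733, 0.680, 0.024); φ = arcsin(p_z) ≈ 1.36°, λ = atan2(p_y, p_x) ≈ 137.15°.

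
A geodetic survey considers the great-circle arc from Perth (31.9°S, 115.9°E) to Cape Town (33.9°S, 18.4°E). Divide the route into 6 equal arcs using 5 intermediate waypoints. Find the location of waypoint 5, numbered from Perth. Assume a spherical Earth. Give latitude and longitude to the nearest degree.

Write both endpoints as unit vectors p₁, p₂ with components (cos φ cos λ, cos φ sin λ, sin φ).
The central angle between the endpoints is δ = arccos(p₁·p₂) ≈ 1.367 rad (78.3°).
Interpolate at f = 5/6 with slerp weights a = sin((1−f)δ)/sin δ ≈ 0.231, b = sin(fδ)/sin δ ≈ 0.927.
p = a·p₁ + b·p₂ ≈ (0.645, 0.419, -0.639); φ = arcsin(p_z) ≈ -39.73°, λ = atan2(p_y, p_x) ≈ 33.02°.

≈ 40°S, 33°E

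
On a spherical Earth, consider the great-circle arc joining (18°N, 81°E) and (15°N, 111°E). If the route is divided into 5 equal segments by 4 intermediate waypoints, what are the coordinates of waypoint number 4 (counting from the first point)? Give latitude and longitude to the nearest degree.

≈ (16°N, 105°E)

Convert each endpoint to a unit vector on the sphere (x = cos φ cos λ, y = cos φ sin λ, z = sin φ).
The central angle between the endpoints is δ = arccos(p₁·p₂) ≈ 0.504 rad (28.9°).
Interpolate at f = 4/5 with slerp weights a = sin((1−f)δ)/sin δ ≈ 0.208, b = sin(fδ)/sin δ ≈ 0.812.
p = a·p₁ + b·p₂ ≈ (-0.250, 0.928, 0.275); φ = arcsin(p_z) ≈ 15.94°, λ = atan2(p_y, p_x) ≈ 105.08°.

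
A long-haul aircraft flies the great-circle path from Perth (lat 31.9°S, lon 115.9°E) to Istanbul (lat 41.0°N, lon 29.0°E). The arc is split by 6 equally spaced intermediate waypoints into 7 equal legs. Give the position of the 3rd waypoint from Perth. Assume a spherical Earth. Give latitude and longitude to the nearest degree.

≈ lat 1°N, lon 81°E

Write both endpoints as unit vectors p₁, p₂ with components (cos φ cos λ, cos φ sin λ, sin φ).
The central angle between the endpoints is δ = arccos(p₁·p₂) ≈ 1.888 rad (108.2°).
Interpolate at f = 3/7 with slerp weights a = sin((1−f)δ)/sin δ ≈ 0.928, b = sin(fδ)/sin δ ≈ 0.762.
p = a·p₁ + b·p₂ ≈ (0.159, 0.987, 0.009); φ = arcsin(p_z) ≈ 0.54°, λ = atan2(p_y, p_x) ≈ 80.86°.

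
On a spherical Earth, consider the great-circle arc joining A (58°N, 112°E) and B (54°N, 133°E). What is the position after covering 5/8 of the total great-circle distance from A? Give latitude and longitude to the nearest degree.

The haversine formula gives a central angle δ ≈ 0.215 rad (12.3°) between the endpoints.
Interpolate at f = 5/8 with slerp weights a = sin((1−f)δ)/sin δ ≈ 0.378, b = sin(fδ)/sin δ ≈ 0.628.
p = a·p₁ + b·p₂ ≈ (-0.327, 0.455, 0.828); φ = arcsin(p_z) ≈ 55.91°, λ = atan2(p_y, p_x) ≈ 125.65°.

≈ (56°N, 126°E)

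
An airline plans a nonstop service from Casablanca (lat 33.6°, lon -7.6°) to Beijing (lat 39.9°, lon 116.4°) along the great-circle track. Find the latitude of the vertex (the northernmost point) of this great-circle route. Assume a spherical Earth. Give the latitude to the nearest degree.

≈ 58°

The great circle lies in the plane with unit normal n̂ = (p₁ × p₂)/|p₁ × p₂|.
Here n̂_z ≈ +0.530; the vertex latitude is φ_max = arccos|n̂_z| ≈ 58.0°.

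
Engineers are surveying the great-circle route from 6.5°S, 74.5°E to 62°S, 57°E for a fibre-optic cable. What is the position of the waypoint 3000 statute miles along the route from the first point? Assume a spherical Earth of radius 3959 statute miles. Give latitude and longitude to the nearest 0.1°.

≈ 49.1°S, 64.3°E

Write both endpoints as unit vectors p₁, p₂ with components (cos φ cos λ, cos φ sin λ, sin φ).
The central angle between the endpoints is δ = arccos(p₁·p₂) ≈ 0.995 rad (57.0°). The total great-circle distance is δ·R ≈ 0.995 × 3959 ≈ 3938 mi, so the target fraction is f = 3000/3938 ≈ 0.762.
Interpolate at f ≈ 0.762 with slerp weights a = sin((1−f)δ)/sin δ ≈ 0.280, b = sin(fδ)/sin δ ≈ 0.820.
p = a·p₁ + b·p₂ ≈ (0.284, 0.591, -0.755); φ = arcsin(p_z) ≈ -49.06°, λ = atan2(p_y, p_x) ≈ 64.33°.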